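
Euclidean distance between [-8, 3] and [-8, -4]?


d = sqrt(sum of squared differences). (-8--8)^2=0, (3--4)^2=49. Sum = 49.

7


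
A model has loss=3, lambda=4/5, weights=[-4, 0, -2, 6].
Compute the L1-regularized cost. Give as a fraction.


L1 norm = sum(|w|) = 12. J = 3 + 4/5 * 12 = 63/5.

63/5


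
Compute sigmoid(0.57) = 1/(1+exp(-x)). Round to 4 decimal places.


sigma(0.57) = 1/(1+e^(-0.57)) = 1/(1+0.565525) = 1/1.565525 = 0.6388.

0.6388


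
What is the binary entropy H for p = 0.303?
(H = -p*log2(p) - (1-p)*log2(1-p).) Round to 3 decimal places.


H = -0.303*log2(0.303) - 0.697*log2(0.697) = 0.885.

0.885


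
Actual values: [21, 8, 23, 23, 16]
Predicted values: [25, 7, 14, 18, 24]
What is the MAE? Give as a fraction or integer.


MAE = (1/5) * (|21-25|=4 + |8-7|=1 + |23-14|=9 + |23-18|=5 + |16-24|=8). Sum = 27. MAE = 27/5.

27/5


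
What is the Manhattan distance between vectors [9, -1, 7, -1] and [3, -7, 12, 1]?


d = sum of absolute differences: |9-3|=6 + |-1--7|=6 + |7-12|=5 + |-1-1|=2 = 19.

19


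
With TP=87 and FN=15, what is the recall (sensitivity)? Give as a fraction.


Recall = TP / (TP + FN) = 87 / 102 = 29/34.

29/34


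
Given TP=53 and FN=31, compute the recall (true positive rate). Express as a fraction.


Recall = TP / (TP + FN) = 53 / 84 = 53/84.

53/84


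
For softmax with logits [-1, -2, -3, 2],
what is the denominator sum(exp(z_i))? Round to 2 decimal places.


Denom = e^-1=0.3679 + e^-2=0.1353 + e^-3=0.0498 + e^2=7.3891. Sum = 7.9421, which rounds to 7.94.

7.94


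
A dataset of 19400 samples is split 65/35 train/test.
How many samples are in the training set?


Test set = 19400 * 35% = 6790. Training set = 19400 - 6790 = 12610.

12610


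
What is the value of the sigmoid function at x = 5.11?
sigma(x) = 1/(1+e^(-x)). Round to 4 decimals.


sigma(5.11) = 1/(1+e^(-5.11)) = 1/(1+0.006036) = 1/1.006036 = 0.9940.

0.9940


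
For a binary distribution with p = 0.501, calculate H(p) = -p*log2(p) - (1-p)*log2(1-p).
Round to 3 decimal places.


H = -0.501*log2(0.501) - 0.499*log2(0.499) = 1.000.

1.000


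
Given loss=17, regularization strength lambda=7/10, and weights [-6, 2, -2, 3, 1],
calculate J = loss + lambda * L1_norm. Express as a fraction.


L1 norm = sum(|w|) = 14. J = 17 + 7/10 * 14 = 134/5.

134/5


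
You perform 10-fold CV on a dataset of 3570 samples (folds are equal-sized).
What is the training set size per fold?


Each validation fold has 3570/10 = 357 samples. Training set = 3570 - 357 = 3213.

3213


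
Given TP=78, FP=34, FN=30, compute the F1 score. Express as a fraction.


Precision = 78/112 = 39/56. Recall = 78/108 = 13/18. F1 = 2*P*R/(P+R) = 39/55.

39/55


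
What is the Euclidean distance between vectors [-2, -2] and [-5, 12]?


d = sqrt(sum of squared differences). (-2--5)^2=9, (-2-12)^2=196. Sum = 205.

sqrt(205)


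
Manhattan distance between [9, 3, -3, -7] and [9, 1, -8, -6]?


d = sum of absolute differences: |9-9|=0 + |3-1|=2 + |-3--8|=5 + |-7--6|=1 = 8.

8


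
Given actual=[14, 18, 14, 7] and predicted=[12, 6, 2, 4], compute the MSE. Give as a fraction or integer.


MSE = (1/4) * ((14-12)^2=4 + (18-6)^2=144 + (14-2)^2=144 + (7-4)^2=9). Sum = 301. MSE = 301/4.

301/4


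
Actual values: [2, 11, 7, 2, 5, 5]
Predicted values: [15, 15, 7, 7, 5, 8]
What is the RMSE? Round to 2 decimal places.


MSE = 36.5000. RMSE = sqrt(36.5000) = 6.04.

6.04


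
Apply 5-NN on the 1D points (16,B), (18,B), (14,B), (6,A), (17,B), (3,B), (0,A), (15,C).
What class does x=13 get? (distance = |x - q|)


Distances: |16-13|=3, |18-13|=5, |14-13|=1, |6-13|=7, |17-13|=4, |3-13|=10, |0-13|=13, |15-13|=2. 5 nearest: (14,B), (15,C), (16,B), (17,B), (18,B). Counts: {'B': 4, 'C': 1}. Majority class: B.

B


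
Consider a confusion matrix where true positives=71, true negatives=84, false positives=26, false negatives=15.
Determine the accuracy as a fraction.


Accuracy = (TP + TN) / (TP + TN + FP + FN) = (71 + 84) / 196 = 155/196.

155/196


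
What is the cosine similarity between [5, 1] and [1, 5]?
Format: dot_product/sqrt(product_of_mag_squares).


dot = 10. |a|^2 = 26, |b|^2 = 26. cos = 10/sqrt(676).

10/sqrt(676)


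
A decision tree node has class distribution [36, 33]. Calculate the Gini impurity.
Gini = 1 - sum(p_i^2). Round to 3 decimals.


Total = 69. Proportions: 36/69, 33/69. sum(p_i^2) = 0.5009. Gini = 1 - 0.5009 = 0.4991, which rounds to 0.499.

0.499


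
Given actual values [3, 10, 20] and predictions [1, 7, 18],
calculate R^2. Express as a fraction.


Mean(y) = 11. SS_res = 17. SS_tot = 146. R^2 = 1 - 17/(146) = 129/146.

129/146


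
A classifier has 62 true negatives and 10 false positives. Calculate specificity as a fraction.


Specificity = TN / (TN + FP) = 62 / 72 = 31/36.

31/36


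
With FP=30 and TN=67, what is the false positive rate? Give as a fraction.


FPR = FP / (FP + TN) = 30 / 97 = 30/97.

30/97


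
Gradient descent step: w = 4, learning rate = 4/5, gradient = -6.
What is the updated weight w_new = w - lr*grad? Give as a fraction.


w_new = 4 - 4/5 * -6 = 4 - -24/5 = 44/5.

44/5


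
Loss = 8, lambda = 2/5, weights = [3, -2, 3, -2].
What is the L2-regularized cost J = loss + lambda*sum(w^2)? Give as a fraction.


L2 sq norm = sum(w^2) = 26. J = 8 + 2/5 * 26 = 92/5.

92/5


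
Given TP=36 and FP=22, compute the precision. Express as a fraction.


Precision = TP / (TP + FP) = 36 / 58 = 18/29.

18/29


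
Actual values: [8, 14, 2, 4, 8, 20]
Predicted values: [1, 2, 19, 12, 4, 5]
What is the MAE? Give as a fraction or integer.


MAE = (1/6) * (|8-1|=7 + |14-2|=12 + |2-19|=17 + |4-12|=8 + |8-4|=4 + |20-5|=15). Sum = 63. MAE = 21/2.

21/2


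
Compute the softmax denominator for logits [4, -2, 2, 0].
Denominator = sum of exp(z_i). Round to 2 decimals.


Denom = e^4=54.5982 + e^-2=0.1353 + e^2=7.3891 + e^0=1.0000. Sum = 63.1226, which rounds to 63.12.

63.12


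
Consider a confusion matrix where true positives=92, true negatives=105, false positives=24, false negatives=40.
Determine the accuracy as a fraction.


Accuracy = (TP + TN) / (TP + TN + FP + FN) = (92 + 105) / 261 = 197/261.

197/261


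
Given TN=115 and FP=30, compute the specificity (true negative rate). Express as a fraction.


Specificity = TN / (TN + FP) = 115 / 145 = 23/29.

23/29


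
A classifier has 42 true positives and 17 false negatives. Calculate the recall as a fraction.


Recall = TP / (TP + FN) = 42 / 59 = 42/59.

42/59


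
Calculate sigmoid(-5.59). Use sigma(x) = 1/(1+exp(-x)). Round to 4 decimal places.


sigma(-5.59) = 1/(1+e^(5.59)) = 1/(1+267.735620) = 1/268.735620 = 0.0037.

0.0037


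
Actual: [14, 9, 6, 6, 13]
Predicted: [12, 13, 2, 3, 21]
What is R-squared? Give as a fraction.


Mean(y) = 48/5. SS_res = 109. SS_tot = 286/5. R^2 = 1 - 109/(286/5) = -259/286.

-259/286


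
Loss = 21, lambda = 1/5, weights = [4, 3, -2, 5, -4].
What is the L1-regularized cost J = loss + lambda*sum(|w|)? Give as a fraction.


L1 norm = sum(|w|) = 18. J = 21 + 1/5 * 18 = 123/5.

123/5


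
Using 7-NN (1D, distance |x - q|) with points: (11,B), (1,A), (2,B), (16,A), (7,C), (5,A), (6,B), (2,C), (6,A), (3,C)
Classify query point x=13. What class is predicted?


Distances: |11-13|=2, |1-13|=12, |2-13|=11, |16-13|=3, |7-13|=6, |5-13|=8, |6-13|=7, |2-13|=11, |6-13|=7, |3-13|=10. 7 nearest: (11,B), (16,A), (7,C), (6,A), (6,B), (5,A), (3,C). Counts: {'B': 2, 'A': 3, 'C': 2}. Majority class: A.

A


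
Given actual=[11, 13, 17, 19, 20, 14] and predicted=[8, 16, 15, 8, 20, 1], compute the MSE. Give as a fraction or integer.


MSE = (1/6) * ((11-8)^2=9 + (13-16)^2=9 + (17-15)^2=4 + (19-8)^2=121 + (20-20)^2=0 + (14-1)^2=169). Sum = 312. MSE = 52.

52


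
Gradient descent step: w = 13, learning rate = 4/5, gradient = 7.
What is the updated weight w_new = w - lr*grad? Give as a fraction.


w_new = 13 - 4/5 * 7 = 13 - 28/5 = 37/5.

37/5


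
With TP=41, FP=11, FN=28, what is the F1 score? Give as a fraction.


Precision = 41/52 = 41/52. Recall = 41/69 = 41/69. F1 = 2*P*R/(P+R) = 82/121.

82/121


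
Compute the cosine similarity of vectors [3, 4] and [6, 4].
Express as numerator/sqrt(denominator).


dot = 34. |a|^2 = 25, |b|^2 = 52. cos = 34/sqrt(1300).

34/sqrt(1300)


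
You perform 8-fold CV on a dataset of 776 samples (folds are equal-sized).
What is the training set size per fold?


Each validation fold has 776/8 = 97 samples. Training set = 776 - 97 = 679.

679


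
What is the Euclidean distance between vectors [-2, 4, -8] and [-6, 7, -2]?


d = sqrt(sum of squared differences). (-2--6)^2=16, (4-7)^2=9, (-8--2)^2=36. Sum = 61.

sqrt(61)


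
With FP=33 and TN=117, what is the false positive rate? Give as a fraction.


FPR = FP / (FP + TN) = 33 / 150 = 11/50.

11/50


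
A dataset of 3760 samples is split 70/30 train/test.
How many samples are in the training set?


Test set = 3760 * 30% = 1128. Training set = 3760 - 1128 = 2632.

2632


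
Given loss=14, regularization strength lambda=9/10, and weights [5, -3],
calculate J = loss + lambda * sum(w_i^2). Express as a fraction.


L2 sq norm = sum(w^2) = 34. J = 14 + 9/10 * 34 = 223/5.

223/5


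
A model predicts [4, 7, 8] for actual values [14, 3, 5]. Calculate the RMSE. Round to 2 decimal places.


MSE = 41.6667. RMSE = sqrt(41.6667) = 6.45.

6.45


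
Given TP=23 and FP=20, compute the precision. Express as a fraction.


Precision = TP / (TP + FP) = 23 / 43 = 23/43.

23/43


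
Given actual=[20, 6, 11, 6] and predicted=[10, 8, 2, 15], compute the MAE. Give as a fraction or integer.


MAE = (1/4) * (|20-10|=10 + |6-8|=2 + |11-2|=9 + |6-15|=9). Sum = 30. MAE = 15/2.

15/2


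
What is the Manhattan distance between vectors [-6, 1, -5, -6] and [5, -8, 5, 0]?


d = sum of absolute differences: |-6-5|=11 + |1--8|=9 + |-5-5|=10 + |-6-0|=6 = 36.

36


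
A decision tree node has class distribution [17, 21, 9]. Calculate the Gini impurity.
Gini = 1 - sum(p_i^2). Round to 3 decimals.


Total = 47. Proportions: 17/47, 21/47, 9/47. sum(p_i^2) = 0.3671. Gini = 1 - 0.3671 = 0.6329, which rounds to 0.633.

0.633


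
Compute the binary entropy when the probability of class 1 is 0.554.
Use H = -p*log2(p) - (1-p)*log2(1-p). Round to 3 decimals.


H = -0.554*log2(0.554) - 0.446*log2(0.446) = 0.992.

0.992


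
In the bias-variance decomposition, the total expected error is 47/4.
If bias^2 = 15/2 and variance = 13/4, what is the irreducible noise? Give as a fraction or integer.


Total error = bias^2 + variance + irreducible noise. So irreducible noise = 47/4 - 15/2 - 13/4 = 1.

1


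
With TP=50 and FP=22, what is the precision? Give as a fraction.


Precision = TP / (TP + FP) = 50 / 72 = 25/36.

25/36


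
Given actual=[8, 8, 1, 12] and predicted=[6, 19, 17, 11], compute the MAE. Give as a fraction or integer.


MAE = (1/4) * (|8-6|=2 + |8-19|=11 + |1-17|=16 + |12-11|=1). Sum = 30. MAE = 15/2.

15/2


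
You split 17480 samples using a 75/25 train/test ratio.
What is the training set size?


Test set = 17480 * 25% = 4370. Training set = 17480 - 4370 = 13110.

13110


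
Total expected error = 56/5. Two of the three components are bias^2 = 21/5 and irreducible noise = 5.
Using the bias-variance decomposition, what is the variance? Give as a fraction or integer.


Total error = bias^2 + variance + irreducible noise. So variance = 56/5 - 21/5 - 5 = 2.

2


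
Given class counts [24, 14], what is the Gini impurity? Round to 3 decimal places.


Total = 38. Proportions: 24/38, 14/38. sum(p_i^2) = 0.5346. Gini = 1 - 0.5346 = 0.4654, which rounds to 0.465.

0.465


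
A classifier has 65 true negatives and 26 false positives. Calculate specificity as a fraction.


Specificity = TN / (TN + FP) = 65 / 91 = 5/7.

5/7


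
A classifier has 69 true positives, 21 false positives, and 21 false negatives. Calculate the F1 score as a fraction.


Precision = 69/90 = 23/30. Recall = 69/90 = 23/30. F1 = 2*P*R/(P+R) = 23/30.

23/30


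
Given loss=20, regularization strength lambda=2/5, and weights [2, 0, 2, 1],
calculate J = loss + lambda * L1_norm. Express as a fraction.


L1 norm = sum(|w|) = 5. J = 20 + 2/5 * 5 = 22.

22


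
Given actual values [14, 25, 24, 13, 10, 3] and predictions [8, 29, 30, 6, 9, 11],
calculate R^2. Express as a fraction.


Mean(y) = 89/6. SS_res = 202. SS_tot = 2129/6. R^2 = 1 - 202/(2129/6) = 917/2129.

917/2129


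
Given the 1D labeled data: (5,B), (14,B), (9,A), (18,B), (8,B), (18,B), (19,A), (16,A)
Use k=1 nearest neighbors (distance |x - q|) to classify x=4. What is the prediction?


Distances: |5-4|=1, |14-4|=10, |9-4|=5, |18-4|=14, |8-4|=4, |18-4|=14, |19-4|=15, |16-4|=12. 1 nearest: (5,B). Counts: {'B': 1}. Majority class: B.

B


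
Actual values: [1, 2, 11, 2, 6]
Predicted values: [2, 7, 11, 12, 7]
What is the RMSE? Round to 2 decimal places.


MSE = 25.4000. RMSE = sqrt(25.4000) = 5.04.

5.04


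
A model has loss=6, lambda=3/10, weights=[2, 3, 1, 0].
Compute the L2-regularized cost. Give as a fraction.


L2 sq norm = sum(w^2) = 14. J = 6 + 3/10 * 14 = 51/5.

51/5


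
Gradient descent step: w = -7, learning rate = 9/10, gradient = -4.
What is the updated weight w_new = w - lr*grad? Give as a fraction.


w_new = -7 - 9/10 * -4 = -7 - -18/5 = -17/5.

-17/5


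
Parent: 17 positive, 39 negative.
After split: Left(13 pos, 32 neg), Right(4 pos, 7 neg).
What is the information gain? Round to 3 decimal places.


H(parent) = 0.8856. H(left) = 0.8673, H(right) = 0.9457. Weighted = (45/56)*0.8673 + (11/56)*0.9457 = 0.8827. IG = 0.8856 - 0.8827 = 0.0029, which rounds to 0.003.

0.003


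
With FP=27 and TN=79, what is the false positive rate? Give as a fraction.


FPR = FP / (FP + TN) = 27 / 106 = 27/106.

27/106


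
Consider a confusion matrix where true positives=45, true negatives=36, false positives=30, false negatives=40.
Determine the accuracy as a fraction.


Accuracy = (TP + TN) / (TP + TN + FP + FN) = (45 + 36) / 151 = 81/151.

81/151


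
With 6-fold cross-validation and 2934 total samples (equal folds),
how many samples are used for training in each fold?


Each validation fold has 2934/6 = 489 samples. Training set = 2934 - 489 = 2445.

2445


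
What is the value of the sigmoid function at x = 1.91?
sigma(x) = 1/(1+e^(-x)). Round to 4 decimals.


sigma(1.91) = 1/(1+e^(-1.91)) = 1/(1+0.148080) = 1/1.148080 = 0.8710.

0.8710


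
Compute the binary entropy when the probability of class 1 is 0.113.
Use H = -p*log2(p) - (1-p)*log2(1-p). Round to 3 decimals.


H = -0.113*log2(0.113) - 0.887*log2(0.887) = 0.509.

0.509


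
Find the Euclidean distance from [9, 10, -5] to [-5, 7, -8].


d = sqrt(sum of squared differences). (9--5)^2=196, (10-7)^2=9, (-5--8)^2=9. Sum = 214.

sqrt(214)


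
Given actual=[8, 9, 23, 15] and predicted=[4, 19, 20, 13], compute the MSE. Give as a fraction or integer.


MSE = (1/4) * ((8-4)^2=16 + (9-19)^2=100 + (23-20)^2=9 + (15-13)^2=4). Sum = 129. MSE = 129/4.

129/4


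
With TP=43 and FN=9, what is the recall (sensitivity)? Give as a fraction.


Recall = TP / (TP + FN) = 43 / 52 = 43/52.

43/52


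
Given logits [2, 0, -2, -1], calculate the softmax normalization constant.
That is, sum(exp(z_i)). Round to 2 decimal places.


Denom = e^2=7.3891 + e^0=1.0000 + e^-2=0.1353 + e^-1=0.3679. Sum = 8.8923, which rounds to 8.89.

8.89


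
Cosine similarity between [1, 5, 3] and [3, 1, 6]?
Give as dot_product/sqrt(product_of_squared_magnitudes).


dot = 26. |a|^2 = 35, |b|^2 = 46. cos = 26/sqrt(1610).

26/sqrt(1610)


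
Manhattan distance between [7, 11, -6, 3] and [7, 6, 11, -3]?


d = sum of absolute differences: |7-7|=0 + |11-6|=5 + |-6-11|=17 + |3--3|=6 = 28.

28


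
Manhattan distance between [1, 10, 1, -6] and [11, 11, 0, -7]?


d = sum of absolute differences: |1-11|=10 + |10-11|=1 + |1-0|=1 + |-6--7|=1 = 13.

13


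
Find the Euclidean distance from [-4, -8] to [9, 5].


d = sqrt(sum of squared differences). (-4-9)^2=169, (-8-5)^2=169. Sum = 338.

sqrt(338)


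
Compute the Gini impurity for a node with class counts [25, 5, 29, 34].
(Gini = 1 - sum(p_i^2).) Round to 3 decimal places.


Total = 93. Proportions: 25/93, 5/93, 29/93, 34/93. sum(p_i^2) = 0.3060. Gini = 1 - 0.3060 = 0.6940, which rounds to 0.694.

0.694


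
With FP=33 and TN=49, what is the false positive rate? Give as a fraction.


FPR = FP / (FP + TN) = 33 / 82 = 33/82.

33/82


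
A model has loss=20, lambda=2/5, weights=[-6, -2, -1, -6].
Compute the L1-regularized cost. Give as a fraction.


L1 norm = sum(|w|) = 15. J = 20 + 2/5 * 15 = 26.

26


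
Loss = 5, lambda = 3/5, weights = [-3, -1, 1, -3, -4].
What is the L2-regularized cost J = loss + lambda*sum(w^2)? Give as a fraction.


L2 sq norm = sum(w^2) = 36. J = 5 + 3/5 * 36 = 133/5.

133/5


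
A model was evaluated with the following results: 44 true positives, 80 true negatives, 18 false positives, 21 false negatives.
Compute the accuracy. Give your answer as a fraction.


Accuracy = (TP + TN) / (TP + TN + FP + FN) = (44 + 80) / 163 = 124/163.

124/163


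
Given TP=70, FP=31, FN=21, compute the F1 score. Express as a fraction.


Precision = 70/101 = 70/101. Recall = 70/91 = 10/13. F1 = 2*P*R/(P+R) = 35/48.

35/48


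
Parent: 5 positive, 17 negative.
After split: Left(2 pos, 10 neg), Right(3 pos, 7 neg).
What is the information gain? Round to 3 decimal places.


H(parent) = 0.7732. H(left) = 0.6500, H(right) = 0.8813. Weighted = (12/22)*0.6500 + (10/22)*0.8813 = 0.7551. IG = 0.7732 - 0.7551 = 0.0181, which rounds to 0.018.

0.018


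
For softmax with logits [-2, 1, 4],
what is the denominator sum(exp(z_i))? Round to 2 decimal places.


Denom = e^-2=0.1353 + e^1=2.7183 + e^4=54.5982. Sum = 57.4518, which rounds to 57.45.

57.45


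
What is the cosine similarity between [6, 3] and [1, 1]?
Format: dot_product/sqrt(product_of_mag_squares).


dot = 9. |a|^2 = 45, |b|^2 = 2. cos = 9/sqrt(90).

9/sqrt(90)


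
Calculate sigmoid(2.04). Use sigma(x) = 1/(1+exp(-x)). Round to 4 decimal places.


sigma(2.04) = 1/(1+e^(-2.04)) = 1/(1+0.130029) = 1/1.130029 = 0.8849.

0.8849


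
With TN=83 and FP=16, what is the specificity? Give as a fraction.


Specificity = TN / (TN + FP) = 83 / 99 = 83/99.

83/99


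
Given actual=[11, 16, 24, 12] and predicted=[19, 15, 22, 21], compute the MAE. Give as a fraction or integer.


MAE = (1/4) * (|11-19|=8 + |16-15|=1 + |24-22|=2 + |12-21|=9). Sum = 20. MAE = 5.

5


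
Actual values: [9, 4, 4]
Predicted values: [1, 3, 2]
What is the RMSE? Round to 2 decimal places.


MSE = 23.0000. RMSE = sqrt(23.0000) = 4.80.

4.80


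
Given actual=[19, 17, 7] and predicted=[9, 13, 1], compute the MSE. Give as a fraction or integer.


MSE = (1/3) * ((19-9)^2=100 + (17-13)^2=16 + (7-1)^2=36). Sum = 152. MSE = 152/3.

152/3


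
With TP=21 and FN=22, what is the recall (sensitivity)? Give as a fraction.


Recall = TP / (TP + FN) = 21 / 43 = 21/43.

21/43


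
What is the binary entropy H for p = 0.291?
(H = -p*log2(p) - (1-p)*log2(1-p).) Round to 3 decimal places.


H = -0.291*log2(0.291) - 0.709*log2(0.709) = 0.870.

0.870


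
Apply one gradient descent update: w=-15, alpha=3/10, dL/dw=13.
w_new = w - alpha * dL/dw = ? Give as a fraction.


w_new = -15 - 3/10 * 13 = -15 - 39/10 = -189/10.

-189/10


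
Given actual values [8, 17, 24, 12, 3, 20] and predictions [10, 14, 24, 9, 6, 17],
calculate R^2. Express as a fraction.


Mean(y) = 14. SS_res = 40. SS_tot = 306. R^2 = 1 - 40/(306) = 133/153.

133/153


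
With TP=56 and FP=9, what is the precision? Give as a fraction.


Precision = TP / (TP + FP) = 56 / 65 = 56/65.

56/65


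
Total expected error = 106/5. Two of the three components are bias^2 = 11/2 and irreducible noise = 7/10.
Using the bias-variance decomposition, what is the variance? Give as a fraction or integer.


Total error = bias^2 + variance + irreducible noise. So variance = 106/5 - 11/2 - 7/10 = 15.

15


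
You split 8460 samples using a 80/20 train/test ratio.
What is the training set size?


Test set = 8460 * 20% = 1692. Training set = 8460 - 1692 = 6768.

6768


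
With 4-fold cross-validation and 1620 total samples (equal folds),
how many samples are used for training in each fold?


Each validation fold has 1620/4 = 405 samples. Training set = 1620 - 405 = 1215.

1215


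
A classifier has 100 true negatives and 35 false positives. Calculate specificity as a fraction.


Specificity = TN / (TN + FP) = 100 / 135 = 20/27.

20/27


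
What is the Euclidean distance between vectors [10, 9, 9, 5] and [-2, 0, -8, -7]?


d = sqrt(sum of squared differences). (10--2)^2=144, (9-0)^2=81, (9--8)^2=289, (5--7)^2=144. Sum = 658.

sqrt(658)


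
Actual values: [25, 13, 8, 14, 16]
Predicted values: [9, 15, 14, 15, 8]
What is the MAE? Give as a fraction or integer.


MAE = (1/5) * (|25-9|=16 + |13-15|=2 + |8-14|=6 + |14-15|=1 + |16-8|=8). Sum = 33. MAE = 33/5.

33/5


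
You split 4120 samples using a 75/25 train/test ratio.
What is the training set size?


Test set = 4120 * 25% = 1030. Training set = 4120 - 1030 = 3090.

3090


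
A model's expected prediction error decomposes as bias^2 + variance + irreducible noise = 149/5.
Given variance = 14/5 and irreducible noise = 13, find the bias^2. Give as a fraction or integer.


Total error = bias^2 + variance + irreducible noise. So bias^2 = 149/5 - 14/5 - 13 = 14.

14


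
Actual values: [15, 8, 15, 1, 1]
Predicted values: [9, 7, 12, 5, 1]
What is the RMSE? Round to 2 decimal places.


MSE = 12.4000. RMSE = sqrt(12.4000) = 3.52.

3.52


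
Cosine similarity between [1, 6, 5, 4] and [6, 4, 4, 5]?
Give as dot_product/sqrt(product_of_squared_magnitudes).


dot = 70. |a|^2 = 78, |b|^2 = 93. cos = 70/sqrt(7254).

70/sqrt(7254)


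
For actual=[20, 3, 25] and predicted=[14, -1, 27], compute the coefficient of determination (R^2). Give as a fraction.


Mean(y) = 16. SS_res = 56. SS_tot = 266. R^2 = 1 - 56/(266) = 15/19.

15/19


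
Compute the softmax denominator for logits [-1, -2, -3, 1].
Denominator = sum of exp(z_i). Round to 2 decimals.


Denom = e^-1=0.3679 + e^-2=0.1353 + e^-3=0.0498 + e^1=2.7183. Sum = 3.2713, which rounds to 3.27.

3.27


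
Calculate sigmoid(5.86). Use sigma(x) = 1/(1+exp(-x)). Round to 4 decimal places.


sigma(5.86) = 1/(1+e^(-5.86)) = 1/(1+0.002851) = 1/1.002851 = 0.9972.

0.9972


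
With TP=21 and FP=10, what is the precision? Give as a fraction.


Precision = TP / (TP + FP) = 21 / 31 = 21/31.

21/31


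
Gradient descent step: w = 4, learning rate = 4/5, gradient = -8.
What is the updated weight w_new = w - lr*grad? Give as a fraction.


w_new = 4 - 4/5 * -8 = 4 - -32/5 = 52/5.

52/5


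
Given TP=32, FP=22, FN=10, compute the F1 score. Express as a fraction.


Precision = 32/54 = 16/27. Recall = 32/42 = 16/21. F1 = 2*P*R/(P+R) = 2/3.

2/3


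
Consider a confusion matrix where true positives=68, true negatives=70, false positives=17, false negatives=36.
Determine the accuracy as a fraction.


Accuracy = (TP + TN) / (TP + TN + FP + FN) = (68 + 70) / 191 = 138/191.

138/191


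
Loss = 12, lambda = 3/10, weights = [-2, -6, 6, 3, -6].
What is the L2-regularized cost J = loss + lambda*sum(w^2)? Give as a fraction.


L2 sq norm = sum(w^2) = 121. J = 12 + 3/10 * 121 = 483/10.

483/10


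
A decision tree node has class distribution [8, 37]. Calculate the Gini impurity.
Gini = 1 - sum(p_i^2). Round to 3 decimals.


Total = 45. Proportions: 8/45, 37/45. sum(p_i^2) = 0.7077. Gini = 1 - 0.7077 = 0.2923, which rounds to 0.292.

0.292


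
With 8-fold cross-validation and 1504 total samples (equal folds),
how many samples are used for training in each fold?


Each validation fold has 1504/8 = 188 samples. Training set = 1504 - 188 = 1316.

1316


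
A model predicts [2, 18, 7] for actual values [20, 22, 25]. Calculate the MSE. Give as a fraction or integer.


MSE = (1/3) * ((20-2)^2=324 + (22-18)^2=16 + (25-7)^2=324). Sum = 664. MSE = 664/3.

664/3


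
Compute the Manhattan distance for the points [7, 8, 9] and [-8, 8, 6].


d = sum of absolute differences: |7--8|=15 + |8-8|=0 + |9-6|=3 = 18.

18


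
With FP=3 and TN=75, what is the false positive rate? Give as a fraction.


FPR = FP / (FP + TN) = 3 / 78 = 1/26.

1/26


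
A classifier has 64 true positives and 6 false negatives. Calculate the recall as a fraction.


Recall = TP / (TP + FN) = 64 / 70 = 32/35.

32/35


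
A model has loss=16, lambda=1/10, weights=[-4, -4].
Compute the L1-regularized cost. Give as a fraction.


L1 norm = sum(|w|) = 8. J = 16 + 1/10 * 8 = 84/5.

84/5


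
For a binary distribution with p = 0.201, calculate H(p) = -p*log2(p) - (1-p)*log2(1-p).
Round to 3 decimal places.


H = -0.201*log2(0.201) - 0.799*log2(0.799) = 0.724.

0.724


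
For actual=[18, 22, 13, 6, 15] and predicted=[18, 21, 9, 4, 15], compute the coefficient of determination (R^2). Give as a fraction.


Mean(y) = 74/5. SS_res = 21. SS_tot = 714/5. R^2 = 1 - 21/(714/5) = 29/34.

29/34


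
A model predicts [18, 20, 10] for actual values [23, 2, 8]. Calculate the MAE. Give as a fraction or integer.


MAE = (1/3) * (|23-18|=5 + |2-20|=18 + |8-10|=2). Sum = 25. MAE = 25/3.

25/3


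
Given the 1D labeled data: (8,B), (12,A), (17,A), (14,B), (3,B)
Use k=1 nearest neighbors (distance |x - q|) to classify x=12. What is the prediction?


Distances: |8-12|=4, |12-12|=0, |17-12|=5, |14-12|=2, |3-12|=9. 1 nearest: (12,A). Counts: {'A': 1}. Majority class: A.

A


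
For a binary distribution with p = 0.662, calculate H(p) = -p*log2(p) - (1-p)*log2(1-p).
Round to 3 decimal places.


H = -0.662*log2(0.662) - 0.338*log2(0.338) = 0.923.

0.923


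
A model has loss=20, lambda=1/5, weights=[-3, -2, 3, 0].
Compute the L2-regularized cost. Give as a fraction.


L2 sq norm = sum(w^2) = 22. J = 20 + 1/5 * 22 = 122/5.

122/5


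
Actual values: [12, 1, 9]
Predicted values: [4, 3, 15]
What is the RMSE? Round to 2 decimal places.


MSE = 34.6667. RMSE = sqrt(34.6667) = 5.89.

5.89


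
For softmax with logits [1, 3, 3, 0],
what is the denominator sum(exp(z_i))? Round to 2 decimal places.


Denom = e^1=2.7183 + e^3=20.0855 + e^3=20.0855 + e^0=1.0000. Sum = 43.8893, which rounds to 43.89.

43.89


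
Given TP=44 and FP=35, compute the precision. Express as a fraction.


Precision = TP / (TP + FP) = 44 / 79 = 44/79.

44/79


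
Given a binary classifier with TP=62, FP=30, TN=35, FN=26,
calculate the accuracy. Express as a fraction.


Accuracy = (TP + TN) / (TP + TN + FP + FN) = (62 + 35) / 153 = 97/153.

97/153


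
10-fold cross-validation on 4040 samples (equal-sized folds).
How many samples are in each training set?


Each validation fold has 4040/10 = 404 samples. Training set = 4040 - 404 = 3636.

3636


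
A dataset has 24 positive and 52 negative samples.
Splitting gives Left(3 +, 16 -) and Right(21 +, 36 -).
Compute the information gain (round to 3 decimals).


H(parent) = 0.8997. H(left) = 0.6292, H(right) = 0.9495. Weighted = (19/76)*0.6292 + (57/76)*0.9495 = 0.8694. IG = 0.8997 - 0.8694 = 0.0303, which rounds to 0.030.

0.030


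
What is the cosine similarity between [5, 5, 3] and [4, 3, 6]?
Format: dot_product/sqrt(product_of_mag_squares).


dot = 53. |a|^2 = 59, |b|^2 = 61. cos = 53/sqrt(3599).

53/sqrt(3599)


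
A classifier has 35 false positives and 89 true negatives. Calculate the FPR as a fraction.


FPR = FP / (FP + TN) = 35 / 124 = 35/124.

35/124


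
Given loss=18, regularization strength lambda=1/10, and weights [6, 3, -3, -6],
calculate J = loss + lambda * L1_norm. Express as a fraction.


L1 norm = sum(|w|) = 18. J = 18 + 1/10 * 18 = 99/5.

99/5


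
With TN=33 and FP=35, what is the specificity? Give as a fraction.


Specificity = TN / (TN + FP) = 33 / 68 = 33/68.

33/68


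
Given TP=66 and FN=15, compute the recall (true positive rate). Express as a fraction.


Recall = TP / (TP + FN) = 66 / 81 = 22/27.

22/27


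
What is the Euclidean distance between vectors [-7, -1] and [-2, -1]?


d = sqrt(sum of squared differences). (-7--2)^2=25, (-1--1)^2=0. Sum = 25.

5


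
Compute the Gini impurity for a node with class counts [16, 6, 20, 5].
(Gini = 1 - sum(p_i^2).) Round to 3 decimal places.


Total = 47. Proportions: 16/47, 6/47, 20/47, 5/47. sum(p_i^2) = 0.3246. Gini = 1 - 0.3246 = 0.6754, which rounds to 0.675.

0.675


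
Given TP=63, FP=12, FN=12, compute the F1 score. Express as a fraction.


Precision = 63/75 = 21/25. Recall = 63/75 = 21/25. F1 = 2*P*R/(P+R) = 21/25.

21/25


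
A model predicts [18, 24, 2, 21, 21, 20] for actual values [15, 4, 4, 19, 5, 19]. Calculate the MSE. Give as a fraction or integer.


MSE = (1/6) * ((15-18)^2=9 + (4-24)^2=400 + (4-2)^2=4 + (19-21)^2=4 + (5-21)^2=256 + (19-20)^2=1). Sum = 674. MSE = 337/3.

337/3


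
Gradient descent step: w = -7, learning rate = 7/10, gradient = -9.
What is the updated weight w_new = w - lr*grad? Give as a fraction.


w_new = -7 - 7/10 * -9 = -7 - -63/10 = -7/10.

-7/10


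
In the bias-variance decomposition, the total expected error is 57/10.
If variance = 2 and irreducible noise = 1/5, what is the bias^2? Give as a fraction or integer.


Total error = bias^2 + variance + irreducible noise. So bias^2 = 57/10 - 2 - 1/5 = 7/2.

7/2


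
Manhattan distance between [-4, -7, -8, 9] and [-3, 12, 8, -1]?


d = sum of absolute differences: |-4--3|=1 + |-7-12|=19 + |-8-8|=16 + |9--1|=10 = 46.

46


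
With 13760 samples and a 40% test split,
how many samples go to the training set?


Test set = 13760 * 40% = 5504. Training set = 13760 - 5504 = 8256.

8256


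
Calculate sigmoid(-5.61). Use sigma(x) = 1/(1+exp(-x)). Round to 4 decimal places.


sigma(-5.61) = 1/(1+e^(5.61)) = 1/(1+273.144238) = 1/274.144238 = 0.0036.

0.0036


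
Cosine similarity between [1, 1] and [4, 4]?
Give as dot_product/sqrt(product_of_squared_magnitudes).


dot = 8. |a|^2 = 2, |b|^2 = 32. cos = 8/sqrt(64).

8/sqrt(64)


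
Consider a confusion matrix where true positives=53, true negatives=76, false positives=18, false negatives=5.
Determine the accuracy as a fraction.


Accuracy = (TP + TN) / (TP + TN + FP + FN) = (53 + 76) / 152 = 129/152.

129/152


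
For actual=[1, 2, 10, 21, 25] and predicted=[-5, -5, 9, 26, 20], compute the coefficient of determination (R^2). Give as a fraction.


Mean(y) = 59/5. SS_res = 136. SS_tot = 2374/5. R^2 = 1 - 136/(2374/5) = 847/1187.

847/1187


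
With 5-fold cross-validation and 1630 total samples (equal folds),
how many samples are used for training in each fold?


Each validation fold has 1630/5 = 326 samples. Training set = 1630 - 326 = 1304.

1304


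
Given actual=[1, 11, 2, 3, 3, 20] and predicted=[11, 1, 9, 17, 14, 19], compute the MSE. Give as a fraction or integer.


MSE = (1/6) * ((1-11)^2=100 + (11-1)^2=100 + (2-9)^2=49 + (3-17)^2=196 + (3-14)^2=121 + (20-19)^2=1). Sum = 567. MSE = 189/2.

189/2


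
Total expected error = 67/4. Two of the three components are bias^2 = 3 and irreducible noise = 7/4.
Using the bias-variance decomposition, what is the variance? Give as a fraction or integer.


Total error = bias^2 + variance + irreducible noise. So variance = 67/4 - 3 - 7/4 = 12.

12


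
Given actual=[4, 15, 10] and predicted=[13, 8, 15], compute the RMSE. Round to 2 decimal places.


MSE = 51.6667. RMSE = sqrt(51.6667) = 7.19.

7.19


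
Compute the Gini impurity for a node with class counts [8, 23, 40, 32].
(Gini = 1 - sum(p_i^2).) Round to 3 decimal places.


Total = 103. Proportions: 8/103, 23/103, 40/103, 32/103. sum(p_i^2) = 0.3032. Gini = 1 - 0.3032 = 0.6968, which rounds to 0.697.

0.697


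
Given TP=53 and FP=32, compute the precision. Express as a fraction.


Precision = TP / (TP + FP) = 53 / 85 = 53/85.

53/85


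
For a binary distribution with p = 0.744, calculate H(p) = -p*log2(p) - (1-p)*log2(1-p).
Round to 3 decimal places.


H = -0.744*log2(0.744) - 0.256*log2(0.256) = 0.821.

0.821


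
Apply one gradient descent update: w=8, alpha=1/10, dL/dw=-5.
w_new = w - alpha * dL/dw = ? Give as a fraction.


w_new = 8 - 1/10 * -5 = 8 - -1/2 = 17/2.

17/2


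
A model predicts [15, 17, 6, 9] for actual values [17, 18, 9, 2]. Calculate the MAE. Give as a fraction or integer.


MAE = (1/4) * (|17-15|=2 + |18-17|=1 + |9-6|=3 + |2-9|=7). Sum = 13. MAE = 13/4.

13/4


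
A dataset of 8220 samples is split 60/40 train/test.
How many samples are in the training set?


Test set = 8220 * 40% = 3288. Training set = 8220 - 3288 = 4932.

4932


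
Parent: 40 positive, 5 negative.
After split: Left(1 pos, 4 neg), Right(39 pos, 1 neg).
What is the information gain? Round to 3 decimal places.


H(parent) = 0.5033. H(left) = 0.7219, H(right) = 0.1687. Weighted = (5/45)*0.7219 + (40/45)*0.1687 = 0.2302. IG = 0.5033 - 0.2302 = 0.2731, which rounds to 0.273.

0.273


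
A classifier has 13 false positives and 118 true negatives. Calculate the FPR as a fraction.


FPR = FP / (FP + TN) = 13 / 131 = 13/131.

13/131


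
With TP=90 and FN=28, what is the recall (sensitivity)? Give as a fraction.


Recall = TP / (TP + FN) = 90 / 118 = 45/59.

45/59


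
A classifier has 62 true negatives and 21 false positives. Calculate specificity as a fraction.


Specificity = TN / (TN + FP) = 62 / 83 = 62/83.

62/83


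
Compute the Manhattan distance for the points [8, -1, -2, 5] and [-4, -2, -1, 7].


d = sum of absolute differences: |8--4|=12 + |-1--2|=1 + |-2--1|=1 + |5-7|=2 = 16.

16


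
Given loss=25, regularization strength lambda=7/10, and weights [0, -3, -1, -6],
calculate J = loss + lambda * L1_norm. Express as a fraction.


L1 norm = sum(|w|) = 10. J = 25 + 7/10 * 10 = 32.

32


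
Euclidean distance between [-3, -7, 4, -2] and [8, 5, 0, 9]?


d = sqrt(sum of squared differences). (-3-8)^2=121, (-7-5)^2=144, (4-0)^2=16, (-2-9)^2=121. Sum = 402.

sqrt(402)


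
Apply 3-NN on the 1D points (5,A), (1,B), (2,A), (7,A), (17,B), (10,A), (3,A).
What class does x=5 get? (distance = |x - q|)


Distances: |5-5|=0, |1-5|=4, |2-5|=3, |7-5|=2, |17-5|=12, |10-5|=5, |3-5|=2. 3 nearest: (5,A), (7,A), (3,A). Counts: {'A': 3}. Majority class: A.

A


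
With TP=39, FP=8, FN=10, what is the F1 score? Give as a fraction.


Precision = 39/47 = 39/47. Recall = 39/49 = 39/49. F1 = 2*P*R/(P+R) = 13/16.

13/16


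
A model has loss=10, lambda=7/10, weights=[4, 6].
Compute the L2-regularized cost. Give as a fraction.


L2 sq norm = sum(w^2) = 52. J = 10 + 7/10 * 52 = 232/5.

232/5


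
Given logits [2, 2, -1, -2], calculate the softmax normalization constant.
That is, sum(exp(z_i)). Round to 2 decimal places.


Denom = e^2=7.3891 + e^2=7.3891 + e^-1=0.3679 + e^-2=0.1353. Sum = 15.2814, which rounds to 15.28.

15.28


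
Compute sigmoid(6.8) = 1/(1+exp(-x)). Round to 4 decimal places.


sigma(6.8) = 1/(1+e^(-6.8)) = 1/(1+0.001114) = 1/1.001114 = 0.9989.

0.9989


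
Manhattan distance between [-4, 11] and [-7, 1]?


d = sum of absolute differences: |-4--7|=3 + |11-1|=10 = 13.

13


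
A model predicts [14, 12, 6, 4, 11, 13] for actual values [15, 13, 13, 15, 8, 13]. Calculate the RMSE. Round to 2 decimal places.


MSE = 30.1667. RMSE = sqrt(30.1667) = 5.49.

5.49


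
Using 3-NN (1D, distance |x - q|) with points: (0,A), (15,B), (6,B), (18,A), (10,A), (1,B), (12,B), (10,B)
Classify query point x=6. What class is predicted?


Distances: |0-6|=6, |15-6|=9, |6-6|=0, |18-6|=12, |10-6|=4, |1-6|=5, |12-6|=6, |10-6|=4. 3 nearest: (6,B), (10,A), (10,B). Counts: {'B': 2, 'A': 1}. Majority class: B.

B


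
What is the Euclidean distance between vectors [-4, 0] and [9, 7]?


d = sqrt(sum of squared differences). (-4-9)^2=169, (0-7)^2=49. Sum = 218.

sqrt(218)


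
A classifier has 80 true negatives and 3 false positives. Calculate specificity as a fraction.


Specificity = TN / (TN + FP) = 80 / 83 = 80/83.

80/83


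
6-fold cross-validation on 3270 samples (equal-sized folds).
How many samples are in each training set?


Each validation fold has 3270/6 = 545 samples. Training set = 3270 - 545 = 2725.

2725


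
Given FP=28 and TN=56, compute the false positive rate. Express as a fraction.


FPR = FP / (FP + TN) = 28 / 84 = 1/3.

1/3


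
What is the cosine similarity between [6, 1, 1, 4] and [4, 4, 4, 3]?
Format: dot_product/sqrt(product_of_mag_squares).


dot = 44. |a|^2 = 54, |b|^2 = 57. cos = 44/sqrt(3078).

44/sqrt(3078)


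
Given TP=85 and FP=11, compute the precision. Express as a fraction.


Precision = TP / (TP + FP) = 85 / 96 = 85/96.

85/96


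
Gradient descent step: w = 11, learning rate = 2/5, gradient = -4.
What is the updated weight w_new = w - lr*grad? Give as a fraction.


w_new = 11 - 2/5 * -4 = 11 - -8/5 = 63/5.

63/5


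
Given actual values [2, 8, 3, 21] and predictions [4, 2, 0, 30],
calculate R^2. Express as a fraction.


Mean(y) = 17/2. SS_res = 130. SS_tot = 229. R^2 = 1 - 130/(229) = 99/229.

99/229


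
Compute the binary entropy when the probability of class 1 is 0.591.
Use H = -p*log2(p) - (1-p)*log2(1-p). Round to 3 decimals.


H = -0.591*log2(0.591) - 0.409*log2(0.409) = 0.976.

0.976


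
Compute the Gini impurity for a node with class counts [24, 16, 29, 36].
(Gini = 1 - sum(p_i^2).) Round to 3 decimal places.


Total = 105. Proportions: 24/105, 16/105, 29/105, 36/105. sum(p_i^2) = 0.2693. Gini = 1 - 0.2693 = 0.7307, which rounds to 0.731.

0.731


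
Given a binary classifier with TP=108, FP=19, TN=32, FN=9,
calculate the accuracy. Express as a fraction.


Accuracy = (TP + TN) / (TP + TN + FP + FN) = (108 + 32) / 168 = 5/6.

5/6


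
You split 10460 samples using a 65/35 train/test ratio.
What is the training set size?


Test set = 10460 * 35% = 3661. Training set = 10460 - 3661 = 6799.

6799


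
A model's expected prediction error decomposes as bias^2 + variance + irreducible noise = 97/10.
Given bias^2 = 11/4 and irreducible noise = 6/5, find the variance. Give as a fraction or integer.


Total error = bias^2 + variance + irreducible noise. So variance = 97/10 - 11/4 - 6/5 = 23/4.

23/4


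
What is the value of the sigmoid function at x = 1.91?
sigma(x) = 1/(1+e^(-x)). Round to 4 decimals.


sigma(1.91) = 1/(1+e^(-1.91)) = 1/(1+0.148080) = 1/1.148080 = 0.8710.

0.8710


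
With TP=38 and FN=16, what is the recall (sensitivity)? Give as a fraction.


Recall = TP / (TP + FN) = 38 / 54 = 19/27.

19/27


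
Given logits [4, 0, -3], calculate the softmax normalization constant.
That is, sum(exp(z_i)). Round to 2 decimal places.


Denom = e^4=54.5982 + e^0=1.0000 + e^-3=0.0498. Sum = 55.6480, which rounds to 55.65.

55.65


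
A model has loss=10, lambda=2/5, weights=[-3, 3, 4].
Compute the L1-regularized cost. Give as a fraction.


L1 norm = sum(|w|) = 10. J = 10 + 2/5 * 10 = 14.

14


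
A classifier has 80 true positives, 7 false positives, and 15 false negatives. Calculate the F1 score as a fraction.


Precision = 80/87 = 80/87. Recall = 80/95 = 16/19. F1 = 2*P*R/(P+R) = 80/91.

80/91


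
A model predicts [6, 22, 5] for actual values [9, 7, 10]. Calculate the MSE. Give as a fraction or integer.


MSE = (1/3) * ((9-6)^2=9 + (7-22)^2=225 + (10-5)^2=25). Sum = 259. MSE = 259/3.

259/3
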